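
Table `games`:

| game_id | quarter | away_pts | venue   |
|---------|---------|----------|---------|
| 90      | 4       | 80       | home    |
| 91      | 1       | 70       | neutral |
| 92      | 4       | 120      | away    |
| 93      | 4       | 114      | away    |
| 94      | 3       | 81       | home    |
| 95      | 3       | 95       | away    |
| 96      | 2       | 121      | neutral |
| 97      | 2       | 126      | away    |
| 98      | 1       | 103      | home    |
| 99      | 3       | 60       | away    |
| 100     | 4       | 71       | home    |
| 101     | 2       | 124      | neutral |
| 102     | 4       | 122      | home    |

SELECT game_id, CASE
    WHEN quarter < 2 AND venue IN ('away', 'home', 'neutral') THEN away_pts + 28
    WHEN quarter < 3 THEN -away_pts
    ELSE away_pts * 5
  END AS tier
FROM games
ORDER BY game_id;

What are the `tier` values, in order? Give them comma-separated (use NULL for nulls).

game_id=90: ELSE → 400
game_id=91: quarter < 2 AND venue IN ('away', 'home', 'neutral') → 98
game_id=92: ELSE → 600
game_id=93: ELSE → 570
game_id=94: ELSE → 405
game_id=95: ELSE → 475
game_id=96: quarter < 3 → -121
game_id=97: quarter < 3 → -126
game_id=98: quarter < 2 AND venue IN ('away', 'home', 'neutral') → 131
game_id=99: ELSE → 300
game_id=100: ELSE → 355
game_id=101: quarter < 3 → -124
game_id=102: ELSE → 610

400, 98, 600, 570, 405, 475, -121, -126, 131, 300, 355, -124, 610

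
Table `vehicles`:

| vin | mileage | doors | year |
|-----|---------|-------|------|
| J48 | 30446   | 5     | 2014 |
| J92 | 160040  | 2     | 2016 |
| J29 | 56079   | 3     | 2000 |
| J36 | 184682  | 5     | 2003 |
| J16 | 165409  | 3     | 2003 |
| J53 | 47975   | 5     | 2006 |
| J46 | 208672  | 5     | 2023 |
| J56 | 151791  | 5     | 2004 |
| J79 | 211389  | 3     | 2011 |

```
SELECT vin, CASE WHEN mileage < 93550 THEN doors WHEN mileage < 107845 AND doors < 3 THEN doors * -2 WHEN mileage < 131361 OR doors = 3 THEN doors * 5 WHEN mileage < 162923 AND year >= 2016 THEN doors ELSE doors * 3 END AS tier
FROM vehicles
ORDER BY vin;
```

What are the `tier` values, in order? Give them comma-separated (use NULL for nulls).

15, 3, 15, 15, 5, 5, 15, 15, 2

vin=J16: mileage < 131361 OR doors = 3 → 15
vin=J29: mileage < 93550 → 3
vin=J36: ELSE → 15
vin=J46: ELSE → 15
vin=J48: mileage < 93550 → 5
vin=J53: mileage < 93550 → 5
vin=J56: ELSE → 15
vin=J79: mileage < 131361 OR doors = 3 → 15
vin=J92: mileage < 162923 AND year >= 2016 → 2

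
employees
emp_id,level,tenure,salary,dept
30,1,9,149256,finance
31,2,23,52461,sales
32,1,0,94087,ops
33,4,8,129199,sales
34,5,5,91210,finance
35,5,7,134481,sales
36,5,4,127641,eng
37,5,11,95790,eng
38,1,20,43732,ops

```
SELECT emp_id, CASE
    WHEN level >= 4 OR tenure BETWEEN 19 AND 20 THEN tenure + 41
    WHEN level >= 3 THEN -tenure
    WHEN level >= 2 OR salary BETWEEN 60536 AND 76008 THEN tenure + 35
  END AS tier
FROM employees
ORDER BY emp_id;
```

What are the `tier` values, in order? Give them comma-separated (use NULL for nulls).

emp_id=30: (no match → NULL) → NULL
emp_id=31: level >= 2 OR salary BETWEEN 60536 AND 76008 → 58
emp_id=32: (no match → NULL) → NULL
emp_id=33: level >= 4 OR tenure BETWEEN 19 AND 20 → 49
emp_id=34: level >= 4 OR tenure BETWEEN 19 AND 20 → 46
emp_id=35: level >= 4 OR tenure BETWEEN 19 AND 20 → 48
emp_id=36: level >= 4 OR tenure BETWEEN 19 AND 20 → 45
emp_id=37: level >= 4 OR tenure BETWEEN 19 AND 20 → 52
emp_id=38: level >= 4 OR tenure BETWEEN 19 AND 20 → 61

NULL, 58, NULL, 49, 46, 48, 45, 52, 61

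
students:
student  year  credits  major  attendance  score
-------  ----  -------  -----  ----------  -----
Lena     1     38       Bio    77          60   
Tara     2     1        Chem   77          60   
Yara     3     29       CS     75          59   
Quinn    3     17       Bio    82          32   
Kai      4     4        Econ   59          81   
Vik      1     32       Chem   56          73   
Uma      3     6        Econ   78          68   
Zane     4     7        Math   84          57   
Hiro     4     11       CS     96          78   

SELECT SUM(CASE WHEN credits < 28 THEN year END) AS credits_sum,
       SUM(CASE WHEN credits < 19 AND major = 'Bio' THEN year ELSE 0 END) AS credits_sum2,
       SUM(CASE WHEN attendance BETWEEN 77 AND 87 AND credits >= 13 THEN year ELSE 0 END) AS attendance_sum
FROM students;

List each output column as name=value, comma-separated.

[credits_sum: credits < 28]
student=Lena: ✗
student=Tara: ✓ → 2
student=Yara: ✗
student=Quinn: ✓ → 3
student=Kai: ✓ → 4
student=Vik: ✗
student=Uma: ✓ → 3
student=Zane: ✓ → 4
student=Hiro: ✓ → 4
credits_sum = 2 + 3 + 4 + 3 + 4 + 4 = 20
—
[credits_sum2: credits < 19 AND major = 'Bio']
student=Lena: ✗
student=Tara: ✗
student=Yara: ✗
student=Quinn: ✓ → 3
student=Kai: ✗
student=Vik: ✗
student=Uma: ✗
student=Zane: ✗
student=Hiro: ✗
credits_sum2 = 3
—
[attendance_sum: attendance BETWEEN 77 AND 87 AND credits >= 13]
student=Lena: ✓ → 1
student=Tara: ✗
student=Yara: ✗
student=Quinn: ✓ → 3
student=Kai: ✗
student=Vik: ✗
student=Uma: ✗
student=Zane: ✗
student=Hiro: ✗
attendance_sum = 1 + 3 = 4

credits_sum=20, credits_sum2=3, attendance_sum=4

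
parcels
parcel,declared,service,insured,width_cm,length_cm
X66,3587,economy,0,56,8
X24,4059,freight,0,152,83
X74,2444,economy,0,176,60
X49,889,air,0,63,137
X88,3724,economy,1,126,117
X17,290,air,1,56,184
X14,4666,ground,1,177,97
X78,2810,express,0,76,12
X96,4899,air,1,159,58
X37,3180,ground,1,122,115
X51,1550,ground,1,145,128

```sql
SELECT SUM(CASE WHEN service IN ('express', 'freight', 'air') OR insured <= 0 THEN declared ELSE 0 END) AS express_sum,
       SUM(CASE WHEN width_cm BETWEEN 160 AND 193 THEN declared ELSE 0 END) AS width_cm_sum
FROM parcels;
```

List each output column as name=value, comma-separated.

express_sum=18978, width_cm_sum=7110

[express_sum: service IN ('express', 'freight', 'air') OR insured <= 0]
parcel=X66: ✓ → 3587
parcel=X24: ✓ → 4059
parcel=X74: ✓ → 2444
parcel=X49: ✓ → 889
parcel=X88: ✗
parcel=X17: ✓ → 290
parcel=X14: ✗
parcel=X78: ✓ → 2810
parcel=X96: ✓ → 4899
parcel=X37: ✗
parcel=X51: ✗
express_sum = 3587 + 4059 + 2444 + 889 + 290 + 2810 + 4899 = 18978
—
[width_cm_sum: width_cm BETWEEN 160 AND 193]
parcel=X66: ✗
parcel=X24: ✗
parcel=X74: ✓ → 2444
parcel=X49: ✗
parcel=X88: ✗
parcel=X17: ✗
parcel=X14: ✓ → 4666
parcel=X78: ✗
parcel=X96: ✗
parcel=X37: ✗
parcel=X51: ✗
width_cm_sum = 2444 + 4666 = 7110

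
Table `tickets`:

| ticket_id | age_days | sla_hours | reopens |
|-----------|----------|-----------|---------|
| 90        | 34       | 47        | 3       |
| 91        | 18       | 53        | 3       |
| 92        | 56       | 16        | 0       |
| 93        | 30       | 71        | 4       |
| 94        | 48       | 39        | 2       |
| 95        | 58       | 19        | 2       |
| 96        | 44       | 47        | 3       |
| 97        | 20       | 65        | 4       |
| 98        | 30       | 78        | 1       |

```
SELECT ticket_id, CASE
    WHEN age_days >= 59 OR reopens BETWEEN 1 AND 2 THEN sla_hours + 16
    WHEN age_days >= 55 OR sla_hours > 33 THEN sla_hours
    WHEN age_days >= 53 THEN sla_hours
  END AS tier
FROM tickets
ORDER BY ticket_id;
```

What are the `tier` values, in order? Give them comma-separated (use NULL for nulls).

47, 53, 16, 71, 55, 35, 47, 65, 94

ticket_id=90: age_days >= 55 OR sla_hours > 33 → 47
ticket_id=91: age_days >= 55 OR sla_hours > 33 → 53
ticket_id=92: age_days >= 55 OR sla_hours > 33 → 16
ticket_id=93: age_days >= 55 OR sla_hours > 33 → 71
ticket_id=94: age_days >= 59 OR reopens BETWEEN 1 AND 2 → 55
ticket_id=95: age_days >= 59 OR reopens BETWEEN 1 AND 2 → 35
ticket_id=96: age_days >= 55 OR sla_hours > 33 → 47
ticket_id=97: age_days >= 55 OR sla_hours > 33 → 65
ticket_id=98: age_days >= 59 OR reopens BETWEEN 1 AND 2 → 94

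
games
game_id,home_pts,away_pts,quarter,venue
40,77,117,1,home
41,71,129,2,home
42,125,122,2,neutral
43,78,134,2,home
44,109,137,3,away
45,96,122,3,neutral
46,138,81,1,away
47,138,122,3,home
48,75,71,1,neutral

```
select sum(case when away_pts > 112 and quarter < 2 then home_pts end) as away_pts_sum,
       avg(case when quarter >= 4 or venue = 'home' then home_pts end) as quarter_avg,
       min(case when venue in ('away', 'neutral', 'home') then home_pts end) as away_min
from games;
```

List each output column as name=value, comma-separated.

away_pts_sum=77, quarter_avg=91, away_min=71

[away_pts_sum: away_pts > 112 and quarter < 2]
game_id=40: ✓ → 77
game_id=41: ✗
game_id=42: ✗
game_id=43: ✗
game_id=44: ✗
game_id=45: ✗
game_id=46: ✗
game_id=47: ✗
game_id=48: ✗
away_pts_sum = 77
—
[quarter_avg: quarter >= 4 or venue = 'home']
game_id=40: ✓ → 77
game_id=41: ✓ → 71
game_id=42: ✗
game_id=43: ✓ → 78
game_id=44: ✗
game_id=45: ✗
game_id=46: ✗
game_id=47: ✓ → 138
game_id=48: ✗
quarter_avg = (77 + 71 + 78 + 138) / 4 = 91
—
[away_min: venue in ('away', 'neutral', 'home')]
game_id=40: ✓ → 77
game_id=41: ✓ → 71
game_id=42: ✓ → 125
game_id=43: ✓ → 78
game_id=44: ✓ → 109
game_id=45: ✓ → 96
game_id=46: ✓ → 138
game_id=47: ✓ → 138
game_id=48: ✓ → 75
away_min = MIN(77, 71, 125, 78, 109, 96, 138, 138, 75) = 71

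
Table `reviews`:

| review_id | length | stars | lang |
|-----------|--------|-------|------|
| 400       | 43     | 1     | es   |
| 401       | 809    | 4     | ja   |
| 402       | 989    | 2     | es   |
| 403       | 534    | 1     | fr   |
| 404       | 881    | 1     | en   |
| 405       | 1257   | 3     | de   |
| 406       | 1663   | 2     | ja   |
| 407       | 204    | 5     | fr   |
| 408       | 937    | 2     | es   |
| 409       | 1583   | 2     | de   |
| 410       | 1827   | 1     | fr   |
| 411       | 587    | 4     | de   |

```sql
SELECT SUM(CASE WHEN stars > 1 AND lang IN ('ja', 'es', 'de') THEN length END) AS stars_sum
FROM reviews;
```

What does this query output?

7825

review_id=400: ✗
review_id=401: ✓ → 809
review_id=402: ✓ → 989
review_id=403: ✗
review_id=404: ✗
review_id=405: ✓ → 1257
review_id=406: ✓ → 1663
review_id=407: ✗
review_id=408: ✓ → 937
review_id=409: ✓ → 1583
review_id=410: ✗
review_id=411: ✓ → 587
stars_sum = 809 + 989 + 1257 + 1663 + 937 + 1583 + 587 = 7825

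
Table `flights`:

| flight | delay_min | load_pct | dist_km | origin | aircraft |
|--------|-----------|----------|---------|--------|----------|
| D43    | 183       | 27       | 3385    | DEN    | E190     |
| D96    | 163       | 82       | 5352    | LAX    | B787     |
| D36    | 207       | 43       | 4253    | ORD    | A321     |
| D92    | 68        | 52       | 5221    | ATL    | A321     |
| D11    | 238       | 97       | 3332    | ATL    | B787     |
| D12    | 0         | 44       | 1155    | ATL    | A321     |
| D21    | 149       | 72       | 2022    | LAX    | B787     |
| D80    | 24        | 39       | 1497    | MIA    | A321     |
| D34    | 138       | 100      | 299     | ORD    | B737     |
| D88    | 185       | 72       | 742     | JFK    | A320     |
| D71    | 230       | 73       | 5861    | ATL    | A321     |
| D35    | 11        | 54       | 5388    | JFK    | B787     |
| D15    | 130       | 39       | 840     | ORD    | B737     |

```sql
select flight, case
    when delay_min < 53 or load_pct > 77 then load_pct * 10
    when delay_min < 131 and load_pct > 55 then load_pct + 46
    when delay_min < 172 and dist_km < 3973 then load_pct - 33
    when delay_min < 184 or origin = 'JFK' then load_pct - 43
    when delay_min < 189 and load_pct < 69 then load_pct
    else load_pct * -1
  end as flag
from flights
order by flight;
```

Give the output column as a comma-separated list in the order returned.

flight=D11: delay_min < 53 or load_pct > 77 → 970
flight=D12: delay_min < 53 or load_pct > 77 → 440
flight=D15: delay_min < 172 and dist_km < 3973 → 6
flight=D21: delay_min < 172 and dist_km < 3973 → 39
flight=D34: delay_min < 53 or load_pct > 77 → 1000
flight=D35: delay_min < 53 or load_pct > 77 → 540
flight=D36: ELSE → -43
flight=D43: delay_min < 184 or origin = 'JFK' → -16
flight=D71: ELSE → -73
flight=D80: delay_min < 53 or load_pct > 77 → 390
flight=D88: delay_min < 184 or origin = 'JFK' → 29
flight=D92: delay_min < 184 or origin = 'JFK' → 9
flight=D96: delay_min < 53 or load_pct > 77 → 820

970, 440, 6, 39, 1000, 540, -43, -16, -73, 390, 29, 9, 820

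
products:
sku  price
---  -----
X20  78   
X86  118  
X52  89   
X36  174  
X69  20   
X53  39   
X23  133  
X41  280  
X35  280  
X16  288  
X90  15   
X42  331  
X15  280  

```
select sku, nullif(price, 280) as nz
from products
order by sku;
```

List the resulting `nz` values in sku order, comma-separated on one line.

NULL, 288, 78, 133, NULL, 174, NULL, 331, 89, 39, 20, 118, 15

sku=X15: price=280 vs 280: equal → NULL
sku=X16: price=288 vs 280: differ → 288
sku=X20: price=78 vs 280: differ → 78
sku=X23: price=133 vs 280: differ → 133
sku=X35: price=280 vs 280: equal → NULL
sku=X36: price=174 vs 280: differ → 174
sku=X41: price=280 vs 280: equal → NULL
sku=X42: price=331 vs 280: differ → 331
sku=X52: price=89 vs 280: differ → 89
sku=X53: price=39 vs 280: differ → 39
sku=X69: price=20 vs 280: differ → 20
sku=X86: price=118 vs 280: differ → 118
sku=X90: price=15 vs 280: differ → 15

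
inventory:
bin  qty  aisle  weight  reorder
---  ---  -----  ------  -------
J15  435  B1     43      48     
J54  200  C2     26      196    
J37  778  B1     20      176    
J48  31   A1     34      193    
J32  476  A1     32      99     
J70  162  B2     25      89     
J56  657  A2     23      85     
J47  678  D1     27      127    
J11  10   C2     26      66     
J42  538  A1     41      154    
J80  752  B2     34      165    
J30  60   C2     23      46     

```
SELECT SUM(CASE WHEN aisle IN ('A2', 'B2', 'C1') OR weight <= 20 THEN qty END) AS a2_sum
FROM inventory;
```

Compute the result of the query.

2349

bin=J15: ✗
bin=J54: ✗
bin=J37: ✓ → 778
bin=J48: ✗
bin=J32: ✗
bin=J70: ✓ → 162
bin=J56: ✓ → 657
bin=J47: ✗
bin=J11: ✗
bin=J42: ✗
bin=J80: ✓ → 752
bin=J30: ✗
a2_sum = 778 + 162 + 657 + 752 = 2349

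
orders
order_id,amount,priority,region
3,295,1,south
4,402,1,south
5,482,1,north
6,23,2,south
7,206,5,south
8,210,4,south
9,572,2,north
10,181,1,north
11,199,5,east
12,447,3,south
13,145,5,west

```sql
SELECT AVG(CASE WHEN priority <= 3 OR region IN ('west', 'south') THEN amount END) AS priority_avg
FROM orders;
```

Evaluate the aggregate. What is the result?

order_id=3: ✓ → 295
order_id=4: ✓ → 402
order_id=5: ✓ → 482
order_id=6: ✓ → 23
order_id=7: ✓ → 206
order_id=8: ✓ → 210
order_id=9: ✓ → 572
order_id=10: ✓ → 181
order_id=11: ✗
order_id=12: ✓ → 447
order_id=13: ✓ → 145
priority_avg = (295 + 402 + 482 + 23 + 206 + 210 + 572 + 181 + 447 + 145) / 10 = 296.3

296.3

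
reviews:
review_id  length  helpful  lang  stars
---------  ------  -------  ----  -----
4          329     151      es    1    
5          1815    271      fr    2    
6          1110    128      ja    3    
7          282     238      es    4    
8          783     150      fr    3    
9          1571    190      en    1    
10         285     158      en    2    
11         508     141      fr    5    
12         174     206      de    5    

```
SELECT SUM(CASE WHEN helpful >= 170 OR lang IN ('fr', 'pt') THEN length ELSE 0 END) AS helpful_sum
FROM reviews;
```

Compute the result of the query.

5133

review_id=4: ✗
review_id=5: ✓ → 1815
review_id=6: ✗
review_id=7: ✓ → 282
review_id=8: ✓ → 783
review_id=9: ✓ → 1571
review_id=10: ✗
review_id=11: ✓ → 508
review_id=12: ✓ → 174
helpful_sum = 1815 + 282 + 783 + 1571 + 508 + 174 = 5133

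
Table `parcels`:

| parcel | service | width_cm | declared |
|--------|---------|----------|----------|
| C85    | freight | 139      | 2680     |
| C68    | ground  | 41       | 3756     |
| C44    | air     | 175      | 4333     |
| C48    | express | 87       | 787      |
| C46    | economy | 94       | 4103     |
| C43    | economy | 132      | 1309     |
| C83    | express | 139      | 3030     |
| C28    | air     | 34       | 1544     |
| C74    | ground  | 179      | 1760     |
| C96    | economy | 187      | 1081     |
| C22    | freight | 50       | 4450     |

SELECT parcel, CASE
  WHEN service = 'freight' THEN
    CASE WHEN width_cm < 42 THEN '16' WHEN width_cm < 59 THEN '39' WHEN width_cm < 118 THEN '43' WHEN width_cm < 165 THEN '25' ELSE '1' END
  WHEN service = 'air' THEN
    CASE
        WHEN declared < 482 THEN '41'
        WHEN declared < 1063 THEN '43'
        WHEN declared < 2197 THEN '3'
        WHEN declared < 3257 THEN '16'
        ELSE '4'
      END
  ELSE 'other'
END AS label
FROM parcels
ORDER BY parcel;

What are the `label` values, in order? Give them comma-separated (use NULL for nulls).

parcel=C22: service='freight' → inner[width_cm < 59] → 39
parcel=C28: service='air' → inner[declared < 2197] → 3
parcel=C43: service='economy' → outer ELSE → other
parcel=C44: service='air' → inner[ELSE] → 4
parcel=C46: service='economy' → outer ELSE → other
parcel=C48: service='express' → outer ELSE → other
parcel=C68: service='ground' → outer ELSE → other
parcel=C74: service='ground' → outer ELSE → other
parcel=C83: service='express' → outer ELSE → other
parcel=C85: service='freight' → inner[width_cm < 165] → 25
parcel=C96: service='economy' → outer ELSE → other

39, 3, other, 4, other, other, other, other, other, 25, other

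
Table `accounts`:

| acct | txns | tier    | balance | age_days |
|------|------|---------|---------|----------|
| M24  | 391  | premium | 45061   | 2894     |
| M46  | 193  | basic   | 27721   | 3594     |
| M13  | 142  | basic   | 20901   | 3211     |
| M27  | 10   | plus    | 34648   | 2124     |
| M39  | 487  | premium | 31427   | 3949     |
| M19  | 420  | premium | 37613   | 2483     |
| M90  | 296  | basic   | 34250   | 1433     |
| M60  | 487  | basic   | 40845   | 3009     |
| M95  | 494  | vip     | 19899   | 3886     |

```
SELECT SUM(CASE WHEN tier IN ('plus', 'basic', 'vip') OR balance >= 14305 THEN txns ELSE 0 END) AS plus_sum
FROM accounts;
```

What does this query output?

acct=M24: ✓ → 391
acct=M46: ✓ → 193
acct=M13: ✓ → 142
acct=M27: ✓ → 10
acct=M39: ✓ → 487
acct=M19: ✓ → 420
acct=M90: ✓ → 296
acct=M60: ✓ → 487
acct=M95: ✓ → 494
plus_sum = 391 + 193 + 142 + 10 + 487 + 420 + 296 + 487 + 494 = 2920

2920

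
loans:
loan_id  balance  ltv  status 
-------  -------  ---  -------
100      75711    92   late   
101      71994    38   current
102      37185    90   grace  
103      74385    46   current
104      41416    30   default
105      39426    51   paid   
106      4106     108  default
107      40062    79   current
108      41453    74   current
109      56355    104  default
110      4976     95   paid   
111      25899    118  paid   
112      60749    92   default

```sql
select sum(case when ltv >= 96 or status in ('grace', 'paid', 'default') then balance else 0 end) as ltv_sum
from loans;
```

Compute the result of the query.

loan_id=100: ✗
loan_id=101: ✗
loan_id=102: ✓ → 37185
loan_id=103: ✗
loan_id=104: ✓ → 41416
loan_id=105: ✓ → 39426
loan_id=106: ✓ → 4106
loan_id=107: ✗
loan_id=108: ✗
loan_id=109: ✓ → 56355
loan_id=110: ✓ → 4976
loan_id=111: ✓ → 25899
loan_id=112: ✓ → 60749
ltv_sum = 37185 + 41416 + 39426 + 4106 + 56355 + 4976 + 25899 + 60749 = 270112

270112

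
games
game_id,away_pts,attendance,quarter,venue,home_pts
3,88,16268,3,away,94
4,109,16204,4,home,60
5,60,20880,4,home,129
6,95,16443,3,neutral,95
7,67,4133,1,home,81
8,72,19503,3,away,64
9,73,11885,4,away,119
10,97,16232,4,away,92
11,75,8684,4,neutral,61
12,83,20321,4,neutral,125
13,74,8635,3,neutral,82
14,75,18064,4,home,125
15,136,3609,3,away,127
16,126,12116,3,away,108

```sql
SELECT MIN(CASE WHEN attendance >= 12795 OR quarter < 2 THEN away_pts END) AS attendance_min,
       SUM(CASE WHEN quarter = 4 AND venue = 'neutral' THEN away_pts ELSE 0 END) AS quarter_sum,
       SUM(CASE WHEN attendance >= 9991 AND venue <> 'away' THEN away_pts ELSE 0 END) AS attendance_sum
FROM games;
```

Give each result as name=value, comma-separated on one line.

attendance_min=60, quarter_sum=158, attendance_sum=422

[attendance_min: attendance >= 12795 OR quarter < 2]
game_id=3: ✓ → 88
game_id=4: ✓ → 109
game_id=5: ✓ → 60
game_id=6: ✓ → 95
game_id=7: ✓ → 67
game_id=8: ✓ → 72
game_id=9: ✗
game_id=10: ✓ → 97
game_id=11: ✗
game_id=12: ✓ → 83
game_id=13: ✗
game_id=14: ✓ → 75
game_id=15: ✗
game_id=16: ✗
attendance_min = MIN(88, 109, 60, 95, 67, 72, 97, 83, 75) = 60
—
[quarter_sum: quarter = 4 AND venue = 'neutral']
game_id=3: ✗
game_id=4: ✗
game_id=5: ✗
game_id=6: ✗
game_id=7: ✗
game_id=8: ✗
game_id=9: ✗
game_id=10: ✗
game_id=11: ✓ → 75
game_id=12: ✓ → 83
game_id=13: ✗
game_id=14: ✗
game_id=15: ✗
game_id=16: ✗
quarter_sum = 75 + 83 = 158
—
[attendance_sum: attendance >= 9991 AND venue <> 'away']
game_id=3: ✗
game_id=4: ✓ → 109
game_id=5: ✓ → 60
game_id=6: ✓ → 95
game_id=7: ✗
game_id=8: ✗
game_id=9: ✗
game_id=10: ✗
game_id=11: ✗
game_id=12: ✓ → 83
game_id=13: ✗
game_id=14: ✓ → 75
game_id=15: ✗
game_id=16: ✗
attendance_sum = 109 + 60 + 95 + 83 + 75 = 422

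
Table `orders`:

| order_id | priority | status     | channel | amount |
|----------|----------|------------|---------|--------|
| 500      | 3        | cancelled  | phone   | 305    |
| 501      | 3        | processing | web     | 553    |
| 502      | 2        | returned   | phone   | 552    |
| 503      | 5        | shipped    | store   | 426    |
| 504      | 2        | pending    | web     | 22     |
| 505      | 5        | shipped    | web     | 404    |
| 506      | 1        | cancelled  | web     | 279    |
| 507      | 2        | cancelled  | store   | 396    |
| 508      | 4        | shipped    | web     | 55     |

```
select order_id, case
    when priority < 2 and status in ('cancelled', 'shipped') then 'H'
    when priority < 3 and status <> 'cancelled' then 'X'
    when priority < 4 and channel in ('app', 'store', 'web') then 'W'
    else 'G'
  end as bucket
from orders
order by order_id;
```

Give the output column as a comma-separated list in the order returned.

order_id=500: ELSE → G
order_id=501: priority < 4 and channel in ('app', 'store', 'web') → W
order_id=502: priority < 3 and status <> 'cancelled' → X
order_id=503: ELSE → G
order_id=504: priority < 3 and status <> 'cancelled' → X
order_id=505: ELSE → G
order_id=506: priority < 2 and status in ('cancelled', 'shipped') → H
order_id=507: priority < 4 and channel in ('app', 'store', 'web') → W
order_id=508: ELSE → G

G, W, X, G, X, G, H, W, G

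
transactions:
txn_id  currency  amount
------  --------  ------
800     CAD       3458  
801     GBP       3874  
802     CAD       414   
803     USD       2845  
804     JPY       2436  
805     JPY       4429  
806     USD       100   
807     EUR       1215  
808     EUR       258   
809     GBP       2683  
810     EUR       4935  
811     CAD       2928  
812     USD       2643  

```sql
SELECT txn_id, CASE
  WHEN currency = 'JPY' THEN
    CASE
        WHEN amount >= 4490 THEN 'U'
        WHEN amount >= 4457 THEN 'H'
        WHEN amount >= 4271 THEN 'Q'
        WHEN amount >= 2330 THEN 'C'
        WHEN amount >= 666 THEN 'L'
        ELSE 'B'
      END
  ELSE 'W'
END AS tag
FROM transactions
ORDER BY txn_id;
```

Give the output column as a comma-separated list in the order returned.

txn_id=800: currency='CAD' → outer ELSE → W
txn_id=801: currency='GBP' → outer ELSE → W
txn_id=802: currency='CAD' → outer ELSE → W
txn_id=803: currency='USD' → outer ELSE → W
txn_id=804: currency='JPY' → inner[amount >= 2330] → C
txn_id=805: currency='JPY' → inner[amount >= 4271] → Q
txn_id=806: currency='USD' → outer ELSE → W
txn_id=807: currency='EUR' → outer ELSE → W
txn_id=808: currency='EUR' → outer ELSE → W
txn_id=809: currency='GBP' → outer ELSE → W
txn_id=810: currency='EUR' → outer ELSE → W
txn_id=811: currency='CAD' → outer ELSE → W
txn_id=812: currency='USD' → outer ELSE → W

W, W, W, W, C, Q, W, W, W, W, W, W, W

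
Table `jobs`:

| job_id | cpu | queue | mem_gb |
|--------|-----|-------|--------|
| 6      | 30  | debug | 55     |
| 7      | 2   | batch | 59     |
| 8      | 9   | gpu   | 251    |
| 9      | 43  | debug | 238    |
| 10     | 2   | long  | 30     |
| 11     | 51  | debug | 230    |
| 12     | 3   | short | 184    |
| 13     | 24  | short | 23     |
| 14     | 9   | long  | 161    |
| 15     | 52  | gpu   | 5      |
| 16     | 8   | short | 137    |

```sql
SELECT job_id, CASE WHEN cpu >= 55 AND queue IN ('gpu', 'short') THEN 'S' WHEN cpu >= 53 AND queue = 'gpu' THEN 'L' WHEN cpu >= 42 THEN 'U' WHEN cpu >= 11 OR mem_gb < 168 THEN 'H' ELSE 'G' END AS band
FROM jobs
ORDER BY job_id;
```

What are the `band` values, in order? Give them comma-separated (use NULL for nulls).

H, H, G, U, H, U, G, H, H, U, H

job_id=6: cpu >= 11 OR mem_gb < 168 → H
job_id=7: cpu >= 11 OR mem_gb < 168 → H
job_id=8: ELSE → G
job_id=9: cpu >= 42 → U
job_id=10: cpu >= 11 OR mem_gb < 168 → H
job_id=11: cpu >= 42 → U
job_id=12: ELSE → G
job_id=13: cpu >= 11 OR mem_gb < 168 → H
job_id=14: cpu >= 11 OR mem_gb < 168 → H
job_id=15: cpu >= 42 → U
job_id=16: cpu >= 11 OR mem_gb < 168 → H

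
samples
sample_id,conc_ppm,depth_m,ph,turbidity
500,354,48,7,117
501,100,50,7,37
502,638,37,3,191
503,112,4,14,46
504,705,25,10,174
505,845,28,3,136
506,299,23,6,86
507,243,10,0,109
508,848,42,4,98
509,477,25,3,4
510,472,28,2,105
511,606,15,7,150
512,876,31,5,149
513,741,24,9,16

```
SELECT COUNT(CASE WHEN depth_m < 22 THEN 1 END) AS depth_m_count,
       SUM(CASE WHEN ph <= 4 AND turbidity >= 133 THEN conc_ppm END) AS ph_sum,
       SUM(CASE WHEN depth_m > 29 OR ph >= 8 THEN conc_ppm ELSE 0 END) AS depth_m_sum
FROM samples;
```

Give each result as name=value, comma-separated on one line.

depth_m_count=3, ph_sum=1483, depth_m_sum=4374

[depth_m_count: depth_m < 22]
sample_id=500: ✗
sample_id=501: ✗
sample_id=502: ✗
sample_id=503: ✓ → 1
sample_id=504: ✗
sample_id=505: ✗
sample_id=506: ✗
sample_id=507: ✓ → 1
sample_id=508: ✗
sample_id=509: ✗
sample_id=510: ✗
sample_id=511: ✓ → 1
sample_id=512: ✗
sample_id=513: ✗
depth_m_count = COUNT(1, 1, 1) = 3
—
[ph_sum: ph <= 4 AND turbidity >= 133]
sample_id=500: ✗
sample_id=501: ✗
sample_id=502: ✓ → 638
sample_id=503: ✗
sample_id=504: ✗
sample_id=505: ✓ → 845
sample_id=506: ✗
sample_id=507: ✗
sample_id=508: ✗
sample_id=509: ✗
sample_id=510: ✗
sample_id=511: ✗
sample_id=512: ✗
sample_id=513: ✗
ph_sum = 638 + 845 = 1483
—
[depth_m_sum: depth_m > 29 OR ph >= 8]
sample_id=500: ✓ → 354
sample_id=501: ✓ → 100
sample_id=502: ✓ → 638
sample_id=503: ✓ → 112
sample_id=504: ✓ → 705
sample_id=505: ✗
sample_id=506: ✗
sample_id=507: ✗
sample_id=508: ✓ → 848
sample_id=509: ✗
sample_id=510: ✗
sample_id=511: ✗
sample_id=512: ✓ → 876
sample_id=513: ✓ → 741
depth_m_sum = 354 + 100 + 638 + 112 + 705 + 848 + 876 + 741 = 4374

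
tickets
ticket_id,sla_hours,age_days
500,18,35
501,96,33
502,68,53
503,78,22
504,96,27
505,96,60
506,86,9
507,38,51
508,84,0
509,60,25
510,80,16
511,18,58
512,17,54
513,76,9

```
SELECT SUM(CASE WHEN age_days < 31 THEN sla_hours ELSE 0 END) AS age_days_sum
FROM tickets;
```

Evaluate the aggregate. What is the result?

ticket_id=500: ✗
ticket_id=501: ✗
ticket_id=502: ✗
ticket_id=503: ✓ → 78
ticket_id=504: ✓ → 96
ticket_id=505: ✗
ticket_id=506: ✓ → 86
ticket_id=507: ✗
ticket_id=508: ✓ → 84
ticket_id=509: ✓ → 60
ticket_id=510: ✓ → 80
ticket_id=511: ✗
ticket_id=512: ✗
ticket_id=513: ✓ → 76
age_days_sum = 78 + 96 + 86 + 84 + 60 + 80 + 76 = 560

560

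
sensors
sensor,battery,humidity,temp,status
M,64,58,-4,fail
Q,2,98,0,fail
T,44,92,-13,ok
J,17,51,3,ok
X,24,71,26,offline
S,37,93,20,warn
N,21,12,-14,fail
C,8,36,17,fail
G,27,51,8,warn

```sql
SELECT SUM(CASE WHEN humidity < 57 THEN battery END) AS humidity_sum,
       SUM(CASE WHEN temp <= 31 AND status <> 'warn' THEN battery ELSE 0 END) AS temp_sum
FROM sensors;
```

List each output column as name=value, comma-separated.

[humidity_sum: humidity < 57]
sensor=M: ✗
sensor=Q: ✗
sensor=T: ✗
sensor=J: ✓ → 17
sensor=X: ✗
sensor=S: ✗
sensor=N: ✓ → 21
sensor=C: ✓ → 8
sensor=G: ✓ → 27
humidity_sum = 17 + 21 + 8 + 27 = 73
—
[temp_sum: temp <= 31 AND status <> 'warn']
sensor=M: ✓ → 64
sensor=Q: ✓ → 2
sensor=T: ✓ → 44
sensor=J: ✓ → 17
sensor=X: ✓ → 24
sensor=S: ✗
sensor=N: ✓ → 21
sensor=C: ✓ → 8
sensor=G: ✗
temp_sum = 64 + 2 + 44 + 17 + 24 + 21 + 8 = 180

humidity_sum=73, temp_sum=180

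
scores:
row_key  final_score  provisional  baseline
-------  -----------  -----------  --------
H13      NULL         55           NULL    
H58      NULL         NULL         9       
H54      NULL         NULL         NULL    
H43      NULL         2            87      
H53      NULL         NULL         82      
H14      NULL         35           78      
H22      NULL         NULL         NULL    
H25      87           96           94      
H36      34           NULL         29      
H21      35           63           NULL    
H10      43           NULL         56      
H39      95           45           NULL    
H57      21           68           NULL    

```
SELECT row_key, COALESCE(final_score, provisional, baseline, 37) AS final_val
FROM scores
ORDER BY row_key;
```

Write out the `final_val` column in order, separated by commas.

row_key=H10: final_score=43 → 43
row_key=H13: final_score=NULL, provisional=55 → 55
row_key=H14: final_score=NULL, provisional=35 → 35
row_key=H21: final_score=35 → 35
row_key=H22: final_score=NULL, provisional=NULL, baseline=NULL, → literal 37 → 37
row_key=H25: final_score=87 → 87
row_key=H36: final_score=34 → 34
row_key=H39: final_score=95 → 95
row_key=H43: final_score=NULL, provisional=2 → 2
row_key=H53: final_score=NULL, provisional=NULL, baseline=82 → 82
row_key=H54: final_score=NULL, provisional=NULL, baseline=NULL, → literal 37 → 37
row_key=H57: final_score=21 → 21
row_key=H58: final_score=NULL, provisional=NULL, baseline=9 → 9

43, 55, 35, 35, 37, 87, 34, 95, 2, 82, 37, 21, 9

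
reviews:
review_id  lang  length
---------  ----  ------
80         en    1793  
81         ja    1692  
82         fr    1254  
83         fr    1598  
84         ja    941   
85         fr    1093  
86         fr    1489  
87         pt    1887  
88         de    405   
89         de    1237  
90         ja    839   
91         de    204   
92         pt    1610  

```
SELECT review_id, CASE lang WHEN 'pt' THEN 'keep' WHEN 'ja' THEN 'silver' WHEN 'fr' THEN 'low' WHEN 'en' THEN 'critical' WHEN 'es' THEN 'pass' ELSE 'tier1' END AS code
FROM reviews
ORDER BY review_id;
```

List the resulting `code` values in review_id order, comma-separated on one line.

critical, silver, low, low, silver, low, low, keep, tier1, tier1, silver, tier1, keep

review_id=80: lang='en' → critical
review_id=81: lang='ja' → silver
review_id=82: lang='fr' → low
review_id=83: lang='fr' → low
review_id=84: lang='ja' → silver
review_id=85: lang='fr' → low
review_id=86: lang='fr' → low
review_id=87: lang='pt' → keep
review_id=88: ELSE → tier1
review_id=89: ELSE → tier1
review_id=90: lang='ja' → silver
review_id=91: ELSE → tier1
review_id=92: lang='pt' → keep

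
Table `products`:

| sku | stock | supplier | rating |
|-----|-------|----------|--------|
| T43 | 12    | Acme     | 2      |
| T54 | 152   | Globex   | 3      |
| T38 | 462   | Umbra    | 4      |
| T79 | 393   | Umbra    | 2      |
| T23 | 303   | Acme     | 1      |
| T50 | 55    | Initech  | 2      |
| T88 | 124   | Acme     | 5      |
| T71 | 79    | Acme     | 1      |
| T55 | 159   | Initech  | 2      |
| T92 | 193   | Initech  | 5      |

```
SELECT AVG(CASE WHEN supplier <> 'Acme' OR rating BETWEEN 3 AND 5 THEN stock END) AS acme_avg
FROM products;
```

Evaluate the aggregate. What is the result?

219.7142857143

sku=T43: ✗
sku=T54: ✓ → 152
sku=T38: ✓ → 462
sku=T79: ✓ → 393
sku=T23: ✗
sku=T50: ✓ → 55
sku=T88: ✓ → 124
sku=T71: ✗
sku=T55: ✓ → 159
sku=T92: ✓ → 193
acme_avg = (152 + 462 + 393 + 55 + 124 + 159 + 193) / 7 = 219.7142857143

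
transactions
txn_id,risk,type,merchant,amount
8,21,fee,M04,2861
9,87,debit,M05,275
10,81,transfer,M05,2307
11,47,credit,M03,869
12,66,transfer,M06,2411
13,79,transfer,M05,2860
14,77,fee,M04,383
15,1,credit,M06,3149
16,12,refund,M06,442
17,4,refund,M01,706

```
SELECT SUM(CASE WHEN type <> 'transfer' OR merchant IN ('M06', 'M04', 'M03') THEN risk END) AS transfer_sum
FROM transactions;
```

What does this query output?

315

txn_id=8: ✓ → 21
txn_id=9: ✓ → 87
txn_id=10: ✗
txn_id=11: ✓ → 47
txn_id=12: ✓ → 66
txn_id=13: ✗
txn_id=14: ✓ → 77
txn_id=15: ✓ → 1
txn_id=16: ✓ → 12
txn_id=17: ✓ → 4
transfer_sum = 21 + 87 + 47 + 66 + 77 + 1 + 12 + 4 = 315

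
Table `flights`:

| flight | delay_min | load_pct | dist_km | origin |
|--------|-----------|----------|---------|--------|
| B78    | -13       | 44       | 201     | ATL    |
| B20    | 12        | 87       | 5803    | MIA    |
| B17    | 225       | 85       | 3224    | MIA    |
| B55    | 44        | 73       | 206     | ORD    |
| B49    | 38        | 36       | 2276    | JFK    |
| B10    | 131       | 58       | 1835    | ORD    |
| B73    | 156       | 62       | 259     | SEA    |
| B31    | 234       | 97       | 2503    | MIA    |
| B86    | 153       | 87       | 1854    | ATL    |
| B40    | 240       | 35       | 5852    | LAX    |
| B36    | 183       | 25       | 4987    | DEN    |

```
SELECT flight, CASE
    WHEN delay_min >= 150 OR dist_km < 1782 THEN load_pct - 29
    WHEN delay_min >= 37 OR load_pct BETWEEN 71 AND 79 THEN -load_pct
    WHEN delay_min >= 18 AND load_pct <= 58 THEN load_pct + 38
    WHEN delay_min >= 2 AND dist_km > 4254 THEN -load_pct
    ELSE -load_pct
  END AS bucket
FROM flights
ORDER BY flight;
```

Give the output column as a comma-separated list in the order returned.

flight=B10: delay_min >= 37 OR load_pct BETWEEN 71 AND 79 → -58
flight=B17: delay_min >= 150 OR dist_km < 1782 → 56
flight=B20: delay_min >= 2 AND dist_km > 4254 → -87
flight=B31: delay_min >= 150 OR dist_km < 1782 → 68
flight=B36: delay_min >= 150 OR dist_km < 1782 → -4
flight=B40: delay_min >= 150 OR dist_km < 1782 → 6
flight=B49: delay_min >= 37 OR load_pct BETWEEN 71 AND 79 → -36
flight=B55: delay_min >= 150 OR dist_km < 1782 → 44
flight=B73: delay_min >= 150 OR dist_km < 1782 → 33
flight=B78: delay_min >= 150 OR dist_km < 1782 → 15
flight=B86: delay_min >= 150 OR dist_km < 1782 → 58

-58, 56, -87, 68, -4, 6, -36, 44, 33, 15, 58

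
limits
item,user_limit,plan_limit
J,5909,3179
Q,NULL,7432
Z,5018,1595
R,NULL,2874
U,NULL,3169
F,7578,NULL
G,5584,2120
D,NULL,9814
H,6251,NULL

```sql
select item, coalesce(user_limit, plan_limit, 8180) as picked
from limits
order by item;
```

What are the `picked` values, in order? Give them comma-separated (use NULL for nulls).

9814, 7578, 5584, 6251, 5909, 7432, 2874, 3169, 5018

item=D: user_limit=NULL, plan_limit=9814 → 9814
item=F: user_limit=7578 → 7578
item=G: user_limit=5584 → 5584
item=H: user_limit=6251 → 6251
item=J: user_limit=5909 → 5909
item=Q: user_limit=NULL, plan_limit=7432 → 7432
item=R: user_limit=NULL, plan_limit=2874 → 2874
item=U: user_limit=NULL, plan_limit=3169 → 3169
item=Z: user_limit=5018 → 5018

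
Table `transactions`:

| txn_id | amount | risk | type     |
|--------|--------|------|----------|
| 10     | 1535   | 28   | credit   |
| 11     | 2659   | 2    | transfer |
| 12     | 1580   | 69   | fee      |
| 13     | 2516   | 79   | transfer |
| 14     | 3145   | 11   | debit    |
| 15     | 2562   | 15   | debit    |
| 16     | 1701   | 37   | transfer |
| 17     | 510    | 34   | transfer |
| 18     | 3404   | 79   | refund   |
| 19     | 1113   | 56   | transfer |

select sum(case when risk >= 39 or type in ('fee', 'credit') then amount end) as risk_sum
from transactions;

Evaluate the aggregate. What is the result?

txn_id=10: ✓ → 1535
txn_id=11: ✗
txn_id=12: ✓ → 1580
txn_id=13: ✓ → 2516
txn_id=14: ✗
txn_id=15: ✗
txn_id=16: ✗
txn_id=17: ✗
txn_id=18: ✓ → 3404
txn_id=19: ✓ → 1113
risk_sum = 1535 + 1580 + 2516 + 3404 + 1113 = 10148

10148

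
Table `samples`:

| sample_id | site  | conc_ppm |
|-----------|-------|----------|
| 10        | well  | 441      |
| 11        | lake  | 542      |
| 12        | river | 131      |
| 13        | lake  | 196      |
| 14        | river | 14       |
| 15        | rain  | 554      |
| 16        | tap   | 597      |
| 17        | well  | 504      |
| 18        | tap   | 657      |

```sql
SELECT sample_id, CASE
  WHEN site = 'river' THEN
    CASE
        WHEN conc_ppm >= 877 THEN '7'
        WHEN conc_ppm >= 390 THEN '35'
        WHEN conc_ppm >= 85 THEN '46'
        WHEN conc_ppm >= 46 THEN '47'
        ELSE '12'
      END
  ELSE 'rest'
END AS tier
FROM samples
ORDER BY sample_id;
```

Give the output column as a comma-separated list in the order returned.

rest, rest, 46, rest, 12, rest, rest, rest, rest

sample_id=10: site='well' → outer ELSE → rest
sample_id=11: site='lake' → outer ELSE → rest
sample_id=12: site='river' → inner[conc_ppm >= 85] → 46
sample_id=13: site='lake' → outer ELSE → rest
sample_id=14: site='river' → inner[ELSE] → 12
sample_id=15: site='rain' → outer ELSE → rest
sample_id=16: site='tap' → outer ELSE → rest
sample_id=17: site='well' → outer ELSE → rest
sample_id=18: site='tap' → outer ELSE → rest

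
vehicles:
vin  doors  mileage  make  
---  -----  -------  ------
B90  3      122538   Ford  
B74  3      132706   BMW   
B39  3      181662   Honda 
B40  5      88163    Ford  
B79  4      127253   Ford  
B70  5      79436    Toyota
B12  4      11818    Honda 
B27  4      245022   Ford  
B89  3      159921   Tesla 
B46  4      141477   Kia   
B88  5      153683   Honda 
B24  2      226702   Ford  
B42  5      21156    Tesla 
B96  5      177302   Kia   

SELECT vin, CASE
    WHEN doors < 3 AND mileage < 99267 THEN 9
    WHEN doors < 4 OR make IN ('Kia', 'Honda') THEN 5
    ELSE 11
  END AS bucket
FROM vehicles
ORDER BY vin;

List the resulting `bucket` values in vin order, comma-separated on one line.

vin=B12: doors < 4 OR make IN ('Kia', 'Honda') → 5
vin=B24: doors < 4 OR make IN ('Kia', 'Honda') → 5
vin=B27: ELSE → 11
vin=B39: doors < 4 OR make IN ('Kia', 'Honda') → 5
vin=B40: ELSE → 11
vin=B42: ELSE → 11
vin=B46: doors < 4 OR make IN ('Kia', 'Honda') → 5
vin=B70: ELSE → 11
vin=B74: doors < 4 OR make IN ('Kia', 'Honda') → 5
vin=B79: ELSE → 11
vin=B88: doors < 4 OR make IN ('Kia', 'Honda') → 5
vin=B89: doors < 4 OR make IN ('Kia', 'Honda') → 5
vin=B90: doors < 4 OR make IN ('Kia', 'Honda') → 5
vin=B96: doors < 4 OR make IN ('Kia', 'Honda') → 5

5, 5, 11, 5, 11, 11, 5, 11, 5, 11, 5, 5, 5, 5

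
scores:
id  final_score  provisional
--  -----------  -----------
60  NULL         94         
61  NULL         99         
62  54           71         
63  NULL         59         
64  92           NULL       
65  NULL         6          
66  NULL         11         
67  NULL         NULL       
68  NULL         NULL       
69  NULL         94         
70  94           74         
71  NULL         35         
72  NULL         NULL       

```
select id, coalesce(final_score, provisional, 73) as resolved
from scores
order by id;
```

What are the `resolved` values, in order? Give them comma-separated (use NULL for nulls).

id=60: final_score=NULL, provisional=94 → 94
id=61: final_score=NULL, provisional=99 → 99
id=62: final_score=54 → 54
id=63: final_score=NULL, provisional=59 → 59
id=64: final_score=92 → 92
id=65: final_score=NULL, provisional=6 → 6
id=66: final_score=NULL, provisional=11 → 11
id=67: final_score=NULL, provisional=NULL, → literal 73 → 73
id=68: final_score=NULL, provisional=NULL, → literal 73 → 73
id=69: final_score=NULL, provisional=94 → 94
id=70: final_score=94 → 94
id=71: final_score=NULL, provisional=35 → 35
id=72: final_score=NULL, provisional=NULL, → literal 73 → 73

94, 99, 54, 59, 92, 6, 11, 73, 73, 94, 94, 35, 73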